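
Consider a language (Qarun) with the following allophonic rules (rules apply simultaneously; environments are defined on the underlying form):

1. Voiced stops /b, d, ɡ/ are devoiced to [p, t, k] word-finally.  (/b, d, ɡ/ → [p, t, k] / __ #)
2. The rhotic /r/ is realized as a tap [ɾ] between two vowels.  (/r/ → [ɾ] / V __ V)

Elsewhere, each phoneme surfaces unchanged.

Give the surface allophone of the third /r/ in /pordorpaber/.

[r]

/r/ — word-final; rule 2 does not apply here → [r].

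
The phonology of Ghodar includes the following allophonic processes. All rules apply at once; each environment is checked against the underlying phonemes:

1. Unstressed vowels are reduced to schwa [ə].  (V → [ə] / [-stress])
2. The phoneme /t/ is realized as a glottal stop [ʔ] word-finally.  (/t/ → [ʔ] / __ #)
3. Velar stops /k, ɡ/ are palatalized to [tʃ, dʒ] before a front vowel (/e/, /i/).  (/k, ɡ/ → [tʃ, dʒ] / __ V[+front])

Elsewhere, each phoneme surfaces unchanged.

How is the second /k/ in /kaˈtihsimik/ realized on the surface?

[k]

/k/ (word-final) fails the environment for rule 3, so it stays [k].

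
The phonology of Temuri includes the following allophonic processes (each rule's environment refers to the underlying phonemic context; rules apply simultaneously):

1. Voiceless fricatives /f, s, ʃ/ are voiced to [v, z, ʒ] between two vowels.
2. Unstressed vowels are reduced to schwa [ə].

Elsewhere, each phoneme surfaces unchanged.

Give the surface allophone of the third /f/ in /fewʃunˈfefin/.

/f/ (between /e/ and /i/) occurs between two vowels → [v] by rule 1.

[v]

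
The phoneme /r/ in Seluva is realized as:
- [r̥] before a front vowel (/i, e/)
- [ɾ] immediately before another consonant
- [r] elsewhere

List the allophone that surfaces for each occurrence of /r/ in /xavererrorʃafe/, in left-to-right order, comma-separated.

[r̥], [ɾ], [r], [ɾ]

Occurrence 1 (position 5): before a front vowel (/i, e/) → [r̥].
Occurrence 2 (position 7): immediately before another consonant → [ɾ].
Occurrence 3 (position 8): no conditioning environment matches → elsewhere allophone [r].
Occurrence 4 (position 10): immediately before another consonant → [ɾ].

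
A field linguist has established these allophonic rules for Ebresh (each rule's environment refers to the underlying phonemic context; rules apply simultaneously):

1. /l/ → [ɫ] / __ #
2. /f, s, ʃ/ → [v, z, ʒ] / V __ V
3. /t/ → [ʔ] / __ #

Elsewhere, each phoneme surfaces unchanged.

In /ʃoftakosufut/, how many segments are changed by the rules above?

Segments that undergo a rule: /s/ → [z] (rule 2); /f/ → [v] (rule 2); /t/ → [ʔ] (rule 3).
All other segments surface unchanged.

3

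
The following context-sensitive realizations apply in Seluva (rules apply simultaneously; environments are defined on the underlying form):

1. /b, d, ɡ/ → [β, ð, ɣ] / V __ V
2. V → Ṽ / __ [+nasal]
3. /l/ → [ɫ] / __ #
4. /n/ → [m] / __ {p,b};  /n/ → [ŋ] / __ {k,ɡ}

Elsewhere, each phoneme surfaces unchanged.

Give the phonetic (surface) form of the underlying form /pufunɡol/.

/p/ (word-initial) is unaffected → [p].
/u/ (between /p/ and /f/) is in the target of rule 2 but the environment (before a nasal consonant) is not met → [u].
/f/ stays [f].
Rule 2 applies to /u/ (between /f/ and /n/: before a nasal consonant) → [ũ].
/n/ (between /u/ and /ɡ/): before a labial or velar stop, so rule 4 applies → [ŋ].
/ɡ/ — between /n/ and /o/; rule 1 does not apply here → [ɡ].
/o/ (between /ɡ/ and /l/): rule 2 targets it, but not before a nasal consonant → unchanged [o].
/l/ (word-final) occurs word-finally → [ɫ] by rule 3.

[pufũŋɡoɫ]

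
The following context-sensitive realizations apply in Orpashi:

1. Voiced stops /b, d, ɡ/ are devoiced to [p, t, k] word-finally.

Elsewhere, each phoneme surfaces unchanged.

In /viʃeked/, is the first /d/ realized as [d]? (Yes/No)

No

/d/ — word-final, word-finally — surfaces as [t] (rule 1).
The actual realization is [t], not [d].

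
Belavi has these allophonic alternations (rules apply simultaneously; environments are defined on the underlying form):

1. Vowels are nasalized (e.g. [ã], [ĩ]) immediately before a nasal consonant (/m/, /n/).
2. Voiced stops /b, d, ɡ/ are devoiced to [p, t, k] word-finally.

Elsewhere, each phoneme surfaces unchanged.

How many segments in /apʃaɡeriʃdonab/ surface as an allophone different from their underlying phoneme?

Segments that undergo a rule: /o/ → [õ] (rule 1); /b/ → [p] (rule 2).
All other segments surface unchanged.

2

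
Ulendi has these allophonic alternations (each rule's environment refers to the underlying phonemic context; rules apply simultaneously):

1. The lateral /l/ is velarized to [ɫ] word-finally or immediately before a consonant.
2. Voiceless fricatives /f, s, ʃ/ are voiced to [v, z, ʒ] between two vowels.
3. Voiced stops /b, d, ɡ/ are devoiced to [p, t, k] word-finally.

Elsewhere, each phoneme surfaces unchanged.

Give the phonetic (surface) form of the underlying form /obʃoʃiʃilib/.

/o/ (word-initial): no rule targets it → [o].
/b/ (between /o/ and /ʃ/) fails the environment for rule 3, so it stays [b].
/ʃ/ — between /b/ and /o/; rule 2 does not apply here → [ʃ].
/o/ (between /ʃ/ and /ʃ/) is unaffected → [o].
Rule 2 applies to /ʃ/ (between /o/ and /i/: between two vowels) → [ʒ].
/i/ — not in any rule's target class → [i].
Rule 2 applies to /ʃ/ (between /i/ and /i/: between two vowels) → [ʒ].
/i/ stays [i].
/l/ (between /i/ and /i/): rule 1 targets it, but not word-finally or immediately before a consonant → unchanged [l].
/i/ (between /l/ and /b/) is unaffected → [i].
/b/ — word-final, word-finally — surfaces as [p] (rule 3).

[obʃoʒiʒilip]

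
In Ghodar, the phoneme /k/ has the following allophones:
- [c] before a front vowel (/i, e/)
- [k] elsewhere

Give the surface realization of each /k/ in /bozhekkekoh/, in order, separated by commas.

Occurrence 1 (position 6): no conditioning environment matches → elsewhere allophone [k].
Occurrence 2 (position 7): before a front vowel (/i, e/) → [c].
Occurrence 3 (position 9): no conditioning environment matches → elsewhere allophone [k].

[k], [c], [k]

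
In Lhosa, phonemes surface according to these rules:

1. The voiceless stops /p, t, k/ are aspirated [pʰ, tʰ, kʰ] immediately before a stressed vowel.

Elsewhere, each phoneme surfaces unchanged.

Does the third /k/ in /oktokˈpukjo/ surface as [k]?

Yes

/k/ (between /u/ and /j/) fails the environment for rule 1, so it stays [k].
The actual realization is [k], which matches [k].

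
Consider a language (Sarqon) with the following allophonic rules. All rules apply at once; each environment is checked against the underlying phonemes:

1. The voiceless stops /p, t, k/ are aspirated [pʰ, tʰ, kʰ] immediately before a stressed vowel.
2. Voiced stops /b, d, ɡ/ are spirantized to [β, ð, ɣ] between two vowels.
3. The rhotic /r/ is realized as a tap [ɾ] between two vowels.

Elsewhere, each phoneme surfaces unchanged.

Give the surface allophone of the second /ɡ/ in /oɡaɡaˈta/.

Rule 2 applies to /ɡ/ (between /a/ and /a/: between two vowels) → [ɣ].

[ɣ]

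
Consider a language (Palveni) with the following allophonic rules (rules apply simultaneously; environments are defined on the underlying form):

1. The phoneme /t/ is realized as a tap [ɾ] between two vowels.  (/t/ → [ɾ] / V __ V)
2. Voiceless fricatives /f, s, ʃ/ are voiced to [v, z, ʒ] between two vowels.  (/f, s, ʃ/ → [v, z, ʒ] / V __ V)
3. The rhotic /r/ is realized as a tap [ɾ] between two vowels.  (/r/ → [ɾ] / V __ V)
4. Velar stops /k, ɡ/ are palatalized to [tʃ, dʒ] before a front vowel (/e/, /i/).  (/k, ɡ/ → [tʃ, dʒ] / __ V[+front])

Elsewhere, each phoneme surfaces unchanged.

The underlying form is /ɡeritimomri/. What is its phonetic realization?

/ɡ/ (word-initial) occurs before a front vowel → [dʒ] by rule 4.
/e/ — not in any rule's target class → [e].
/r/ meets the environment for rule 3 (between two vowels) → [ɾ].
/i/ stays [i].
/t/ (between /i/ and /i/): between two vowels, so rule 1 applies → [ɾ].
/i/ stays [i].
/m/ stays [m].
/o/ (between /m/ and /m/) is unaffected → [o].
/m/ (between /o/ and /r/) is unaffected → [m].
/r/ — between /m/ and /i/; rule 3 does not apply here → [r].
/i/ — not in any rule's target class → [i].

[dʒeɾiɾimomri]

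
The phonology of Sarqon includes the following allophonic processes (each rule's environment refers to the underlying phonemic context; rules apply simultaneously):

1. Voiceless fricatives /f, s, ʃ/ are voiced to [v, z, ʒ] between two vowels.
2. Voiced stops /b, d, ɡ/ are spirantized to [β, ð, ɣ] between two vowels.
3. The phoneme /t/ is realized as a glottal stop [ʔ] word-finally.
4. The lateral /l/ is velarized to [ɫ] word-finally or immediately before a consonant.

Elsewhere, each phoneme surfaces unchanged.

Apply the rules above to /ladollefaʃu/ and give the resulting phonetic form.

/l/ (word-initial) fails the environment for rule 4, so it stays [l].
/a/ — not in any rule's target class → [a].
/d/ meets the environment for rule 2 (between two vowels) → [ð].
/o/ (between /d/ and /l/) is unaffected → [o].
Rule 4 applies to /l/ (between /o/ and /l/: word-finally or immediately before a consonant) → [ɫ].
/l/ — between /l/ and /e/; rule 4 does not apply here → [l].
/e/ — not in any rule's target class → [e].
/f/ (between /e/ and /a/) occurs between two vowels → [v] by rule 1.
/a/ — not in any rule's target class → [a].
Rule 1 applies to /ʃ/ (between /a/ and /u/: between two vowels) → [ʒ].
/u/ stays [u].

[laðoɫlevaʒu]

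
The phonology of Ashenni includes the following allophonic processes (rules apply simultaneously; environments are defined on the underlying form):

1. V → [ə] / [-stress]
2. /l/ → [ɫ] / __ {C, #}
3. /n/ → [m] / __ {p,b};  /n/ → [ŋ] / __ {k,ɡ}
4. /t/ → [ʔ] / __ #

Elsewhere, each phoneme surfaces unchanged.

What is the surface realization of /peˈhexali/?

[pəˈhexələ]

/p/ (word-initial) is unaffected → [p].
/e/ — between /p/ and /h/, in an unstressed syllable — surfaces as [ə] (rule 1).
/h/ — not in any rule's target class → [h].
/e/ (between /h/ and /x/) fails the environment for rule 1, so it stays [e].
/x/ (between /e/ and /a/) is unaffected → [x].
/a/ (between /x/ and /l/): in an unstressed syllable, so rule 1 applies → [ə].
/l/ (between /a/ and /i/): rule 2 targets it, but not word-finally or immediately before a consonant → unchanged [l].
/i/ (word-final): in an unstressed syllable, so rule 1 applies → [ə].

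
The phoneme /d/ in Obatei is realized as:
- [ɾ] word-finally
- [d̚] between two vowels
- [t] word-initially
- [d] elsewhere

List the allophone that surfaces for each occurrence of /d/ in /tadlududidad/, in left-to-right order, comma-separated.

Occurrence 1 (position 3): no conditioning environment matches → elsewhere allophone [d].
Occurrence 2 (position 6): between two vowels → [d̚].
Occurrence 3 (position 8): between two vowels → [d̚].
Occurrence 4 (position 10): between two vowels → [d̚].
Occurrence 5 (position 12): word-finally → [ɾ].

[d], [d̚], [d̚], [d̚], [ɾ]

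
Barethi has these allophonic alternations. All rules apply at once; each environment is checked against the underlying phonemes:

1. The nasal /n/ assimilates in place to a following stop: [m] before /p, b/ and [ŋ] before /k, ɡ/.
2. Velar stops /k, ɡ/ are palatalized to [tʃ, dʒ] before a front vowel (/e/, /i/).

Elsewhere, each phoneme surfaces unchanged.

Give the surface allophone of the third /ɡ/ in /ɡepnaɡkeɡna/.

/ɡ/ (between /e/ and /n/) is in the target of rule 2 but the environment (before a front vowel) is not met → [ɡ].

[ɡ]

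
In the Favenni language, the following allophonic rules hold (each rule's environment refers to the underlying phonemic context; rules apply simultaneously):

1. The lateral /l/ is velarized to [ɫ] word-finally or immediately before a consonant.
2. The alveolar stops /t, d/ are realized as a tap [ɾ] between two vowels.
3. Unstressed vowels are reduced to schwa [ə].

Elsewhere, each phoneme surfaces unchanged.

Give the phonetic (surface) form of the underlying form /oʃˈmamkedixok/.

/o/ (word-initial): in an unstressed syllable, so rule 3 applies → [ə].
/ʃ/ stays [ʃ].
/m/ stays [m].
/a/ (between /m/ and /m/) is in the target of rule 3 but the environment (in an unstressed syllable) is not met → [a].
/m/ stays [m].
/k/ stays [k].
/e/ meets the environment for rule 3 (in an unstressed syllable) → [ə].
/d/ (between /e/ and /i/): between two vowels, so rule 2 applies → [ɾ].
/i/ (between /d/ and /x/): in an unstressed syllable, so rule 3 applies → [ə].
/x/ (between /i/ and /o/) is unaffected → [x].
Rule 3 applies to /o/ (between /x/ and /k/: in an unstressed syllable) → [ə].
/k/ (word-final) is unaffected → [k].

[əʃˈmamkəɾəxək]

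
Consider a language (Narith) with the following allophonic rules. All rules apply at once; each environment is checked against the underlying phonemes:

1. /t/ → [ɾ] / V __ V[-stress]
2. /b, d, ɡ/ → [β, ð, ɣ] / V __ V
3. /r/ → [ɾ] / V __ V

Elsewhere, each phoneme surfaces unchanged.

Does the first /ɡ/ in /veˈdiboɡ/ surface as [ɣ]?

/ɡ/ — word-final; rule 2 does not apply here → [ɡ].
The actual realization is [ɡ], not [ɣ].

No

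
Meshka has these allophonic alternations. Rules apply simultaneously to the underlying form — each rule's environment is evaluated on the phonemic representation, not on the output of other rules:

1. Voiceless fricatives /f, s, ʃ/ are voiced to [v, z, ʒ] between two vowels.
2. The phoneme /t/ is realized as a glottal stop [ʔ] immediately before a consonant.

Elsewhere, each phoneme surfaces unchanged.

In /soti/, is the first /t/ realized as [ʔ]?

/t/ (between /o/ and /i/) fails the environment for rule 2, so it stays [t].
The actual realization is [t], not [ʔ].

No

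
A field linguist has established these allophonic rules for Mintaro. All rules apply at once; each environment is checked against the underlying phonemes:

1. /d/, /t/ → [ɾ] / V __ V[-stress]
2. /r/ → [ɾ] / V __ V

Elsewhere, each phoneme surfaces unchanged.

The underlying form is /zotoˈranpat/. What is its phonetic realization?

[zoɾoˈɾanpat]

/z/ (word-initial) is unaffected → [z].
/o/ — not in any rule's target class → [o].
/t/ meets the environment for rule 1 (between a vowel and a following unstressed vowel) → [ɾ].
/o/ (between /t/ and /r/) is unaffected → [o].
/r/ meets the environment for rule 2 (between two vowels) → [ɾ].
/a/ — not in any rule's target class → [a].
/n/ stays [n].
/p/ — not in any rule's target class → [p].
/a/ stays [a].
/t/ — word-final; rule 1 does not apply here → [t].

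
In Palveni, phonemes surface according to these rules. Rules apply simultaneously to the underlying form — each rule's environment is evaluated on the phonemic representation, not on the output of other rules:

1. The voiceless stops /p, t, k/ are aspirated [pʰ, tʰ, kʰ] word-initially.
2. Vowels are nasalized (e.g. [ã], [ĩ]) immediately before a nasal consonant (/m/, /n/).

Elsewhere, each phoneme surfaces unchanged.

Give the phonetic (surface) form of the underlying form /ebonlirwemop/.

[ebõnlirwẽmop]

/e/ — word-initial; rule 2 does not apply here → [e].
/b/ stays [b].
/o/ — between /b/ and /n/, before a nasal consonant — surfaces as [õ] (rule 2).
/n/ — not in any rule's target class → [n].
/l/ (between /n/ and /i/) is unaffected → [l].
/i/ — between /l/ and /r/; rule 2 does not apply here → [i].
/r/ stays [r].
/w/ (between /r/ and /e/) is unaffected → [w].
/e/ (between /w/ and /m/) occurs before a nasal consonant → [ẽ] by rule 2.
/m/ stays [m].
/o/ — between /m/ and /p/; rule 2 does not apply here → [o].
/p/ (word-final) is in the target of rule 1 but the environment (word-initially) is not met → [p].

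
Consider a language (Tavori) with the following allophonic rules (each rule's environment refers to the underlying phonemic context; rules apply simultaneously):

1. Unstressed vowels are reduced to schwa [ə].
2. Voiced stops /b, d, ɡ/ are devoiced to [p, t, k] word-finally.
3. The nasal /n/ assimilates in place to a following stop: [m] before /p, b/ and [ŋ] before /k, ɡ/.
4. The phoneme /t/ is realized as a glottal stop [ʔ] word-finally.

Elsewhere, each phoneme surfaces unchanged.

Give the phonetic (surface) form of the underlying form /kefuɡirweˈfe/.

[kəfəɡərwəˈfe]

/k/ — not in any rule's target class → [k].
/e/ meets the environment for rule 1 (in an unstressed syllable) → [ə].
/f/ stays [f].
Rule 1 applies to /u/ (between /f/ and /ɡ/: in an unstressed syllable) → [ə].
/ɡ/ (between /u/ and /i/): rule 2 targets it, but not word-finally → unchanged [ɡ].
/i/ — between /ɡ/ and /r/, in an unstressed syllable — surfaces as [ə] (rule 1).
/r/ stays [r].
/w/ (between /r/ and /e/) is unaffected → [w].
/e/ (between /w/ and /f/): in an unstressed syllable, so rule 1 applies → [ə].
/f/ (between /e/ and /e/) is unaffected → [f].
/e/ (word-final) fails the environment for rule 1, so it stays [e].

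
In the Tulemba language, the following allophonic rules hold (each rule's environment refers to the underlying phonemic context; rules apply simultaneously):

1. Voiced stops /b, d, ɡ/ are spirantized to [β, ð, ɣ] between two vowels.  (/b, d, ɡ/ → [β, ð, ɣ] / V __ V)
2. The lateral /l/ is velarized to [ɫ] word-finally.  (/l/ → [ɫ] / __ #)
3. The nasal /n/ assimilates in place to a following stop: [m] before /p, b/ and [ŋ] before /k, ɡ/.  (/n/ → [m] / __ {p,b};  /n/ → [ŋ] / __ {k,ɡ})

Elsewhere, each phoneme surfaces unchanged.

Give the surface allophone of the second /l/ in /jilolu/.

[l]

/l/ (between /o/ and /u/) fails the environment for rule 2, so it stays [l].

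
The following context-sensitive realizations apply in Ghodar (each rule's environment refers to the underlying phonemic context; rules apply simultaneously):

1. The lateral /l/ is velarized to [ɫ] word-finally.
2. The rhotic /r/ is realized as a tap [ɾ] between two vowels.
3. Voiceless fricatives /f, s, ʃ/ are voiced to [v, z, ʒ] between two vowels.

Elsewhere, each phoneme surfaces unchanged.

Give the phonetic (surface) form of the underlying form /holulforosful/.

/h/ stays [h].
/o/ (between /h/ and /l/): no rule targets it → [o].
/l/ — between /o/ and /u/; rule 1 does not apply here → [l].
/u/ (between /l/ and /l/) is unaffected → [u].
/l/ (between /u/ and /f/) is in the target of rule 1 but the environment (word-finally) is not met → [l].
/f/ (between /l/ and /o/) fails the environment for rule 3, so it stays [f].
/o/ (between /f/ and /r/): no rule targets it → [o].
/r/ — between /o/ and /o/, between two vowels — surfaces as [ɾ] (rule 2).
/o/ (between /r/ and /s/) is unaffected → [o].
/s/ — between /o/ and /f/; rule 3 does not apply here → [s].
/f/ (between /s/ and /u/) fails the environment for rule 3, so it stays [f].
/u/ stays [u].
/l/ — word-final, word-finally — surfaces as [ɫ] (rule 1).

[holulfoɾosfuɫ]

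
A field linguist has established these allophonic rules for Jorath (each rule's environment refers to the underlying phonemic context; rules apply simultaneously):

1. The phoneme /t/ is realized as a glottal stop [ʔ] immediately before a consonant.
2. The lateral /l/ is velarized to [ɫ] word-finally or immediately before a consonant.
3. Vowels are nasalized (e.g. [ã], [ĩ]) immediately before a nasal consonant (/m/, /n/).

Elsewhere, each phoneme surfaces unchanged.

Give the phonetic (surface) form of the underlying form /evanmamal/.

/e/ (word-initial): rule 3 targets it, but not before a nasal consonant → unchanged [e].
/a/ — between /v/ and /n/, before a nasal consonant — surfaces as [ã] (rule 3).
/a/ (between /m/ and /m/): before a nasal consonant, so rule 3 applies → [ã].
/a/ — between /m/ and /l/; rule 3 does not apply here → [a].
Rule 2 applies to /l/ (word-final: word-finally or immediately before a consonant) → [ɫ].

[evãnmãmaɫ]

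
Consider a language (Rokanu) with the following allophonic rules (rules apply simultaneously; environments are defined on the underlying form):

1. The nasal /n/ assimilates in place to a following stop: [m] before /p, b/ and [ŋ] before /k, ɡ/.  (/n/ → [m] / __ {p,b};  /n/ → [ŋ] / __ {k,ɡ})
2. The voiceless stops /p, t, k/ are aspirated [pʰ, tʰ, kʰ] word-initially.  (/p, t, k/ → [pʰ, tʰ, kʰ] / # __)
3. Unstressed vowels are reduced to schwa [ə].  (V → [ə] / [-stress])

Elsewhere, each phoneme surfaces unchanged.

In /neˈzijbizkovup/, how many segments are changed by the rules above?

Segments that undergo a rule: /e/ → [ə] (rule 3); /i/ → [ə] (rule 3); /o/ → [ə] (rule 3); /u/ → [ə] (rule 3).
All other segments surface unchanged.

4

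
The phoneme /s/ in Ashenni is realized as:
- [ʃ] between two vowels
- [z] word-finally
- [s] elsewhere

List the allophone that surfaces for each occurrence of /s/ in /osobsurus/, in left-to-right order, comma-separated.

Occurrence 1 (position 2): between two vowels → [ʃ].
Occurrence 2 (position 5): no conditioning environment matches → elsewhere allophone [s].
Occurrence 3 (position 9): word-finally → [z].

[ʃ], [s], [z]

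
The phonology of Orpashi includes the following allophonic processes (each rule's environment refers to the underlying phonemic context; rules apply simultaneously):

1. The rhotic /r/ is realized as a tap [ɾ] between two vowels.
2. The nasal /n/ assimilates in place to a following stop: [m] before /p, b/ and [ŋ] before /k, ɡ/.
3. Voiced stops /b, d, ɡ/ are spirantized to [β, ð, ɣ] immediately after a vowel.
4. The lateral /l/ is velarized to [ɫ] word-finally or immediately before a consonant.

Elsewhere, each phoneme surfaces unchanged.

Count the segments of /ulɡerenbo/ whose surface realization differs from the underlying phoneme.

Segments that undergo a rule: /l/ → [ɫ] (rule 4); /r/ → [ɾ] (rule 1); /n/ → [m] (rule 2).
All other segments surface unchanged.

3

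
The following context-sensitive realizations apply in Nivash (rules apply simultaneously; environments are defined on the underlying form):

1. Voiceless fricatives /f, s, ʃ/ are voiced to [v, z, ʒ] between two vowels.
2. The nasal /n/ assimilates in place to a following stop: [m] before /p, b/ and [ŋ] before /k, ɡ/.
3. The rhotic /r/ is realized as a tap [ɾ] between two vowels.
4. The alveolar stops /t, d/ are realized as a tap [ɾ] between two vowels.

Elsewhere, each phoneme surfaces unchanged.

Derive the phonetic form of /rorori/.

[roɾoɾi]

/r/ (word-initial): rule 3 targets it, but not between two vowels → unchanged [r].
/o/ (between /r/ and /r/): no rule targets it → [o].
Rule 3 applies to /r/ (between /o/ and /o/: between two vowels) → [ɾ].
/o/ (between /r/ and /r/) is unaffected → [o].
/r/ (between /o/ and /i/): between two vowels, so rule 3 applies → [ɾ].
/i/ stays [i].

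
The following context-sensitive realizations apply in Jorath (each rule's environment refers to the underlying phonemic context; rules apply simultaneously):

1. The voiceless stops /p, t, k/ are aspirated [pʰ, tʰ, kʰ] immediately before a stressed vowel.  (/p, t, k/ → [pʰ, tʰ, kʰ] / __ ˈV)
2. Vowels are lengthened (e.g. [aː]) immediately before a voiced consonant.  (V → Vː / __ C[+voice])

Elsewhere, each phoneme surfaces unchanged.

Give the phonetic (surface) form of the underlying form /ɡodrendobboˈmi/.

/ɡ/ — not in any rule's target class → [ɡ].
/o/ (between /ɡ/ and /d/): before a voiced consonant, so rule 2 applies → [oː].
/d/ (between /o/ and /r/) is unaffected → [d].
/r/ (between /d/ and /e/) is unaffected → [r].
/e/ (between /r/ and /n/) occurs before a voiced consonant → [eː] by rule 2.
/n/ — not in any rule's target class → [n].
/d/ — not in any rule's target class → [d].
/o/ meets the environment for rule 2 (before a voiced consonant) → [oː].
/b/ (between /o/ and /b/): no rule targets it → [b].
/b/ (between /b/ and /o/): no rule targets it → [b].
/o/ (between /b/ and /m/) occurs before a voiced consonant → [oː] by rule 2.
/m/ (between /o/ and /i/): no rule targets it → [m].
/i/ (word-final) is in the target of rule 2 but the environment (before a voiced consonant) is not met → [i].

[ɡoːdreːndoːbboːˈmi]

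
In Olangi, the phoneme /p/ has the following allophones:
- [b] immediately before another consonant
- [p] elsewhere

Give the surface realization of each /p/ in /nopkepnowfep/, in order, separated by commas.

Occurrence 1 (position 3): immediately before another consonant → [b].
Occurrence 2 (position 6): immediately before another consonant → [b].
Occurrence 3 (position 12): no conditioning environment matches → elsewhere allophone [p].

[b], [b], [p]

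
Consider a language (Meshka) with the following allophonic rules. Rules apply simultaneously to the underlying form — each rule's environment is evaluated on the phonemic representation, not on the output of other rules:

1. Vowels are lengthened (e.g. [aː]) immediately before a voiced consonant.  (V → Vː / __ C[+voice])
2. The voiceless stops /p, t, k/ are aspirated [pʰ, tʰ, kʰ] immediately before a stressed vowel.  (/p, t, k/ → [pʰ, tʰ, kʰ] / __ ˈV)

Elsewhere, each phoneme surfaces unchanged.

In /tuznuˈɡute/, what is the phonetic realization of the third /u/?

[u]

/u/ (between /ɡ/ and /t/) fails the environment for rule 1, so it stays [u].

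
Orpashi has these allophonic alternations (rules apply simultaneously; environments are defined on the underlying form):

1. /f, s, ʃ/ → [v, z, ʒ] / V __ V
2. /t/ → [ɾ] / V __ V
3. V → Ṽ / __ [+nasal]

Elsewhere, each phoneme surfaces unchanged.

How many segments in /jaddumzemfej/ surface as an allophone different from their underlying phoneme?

Segments that undergo a rule: /u/ → [ũ] (rule 3); /e/ → [ẽ] (rule 3).
All other segments surface unchanged.

2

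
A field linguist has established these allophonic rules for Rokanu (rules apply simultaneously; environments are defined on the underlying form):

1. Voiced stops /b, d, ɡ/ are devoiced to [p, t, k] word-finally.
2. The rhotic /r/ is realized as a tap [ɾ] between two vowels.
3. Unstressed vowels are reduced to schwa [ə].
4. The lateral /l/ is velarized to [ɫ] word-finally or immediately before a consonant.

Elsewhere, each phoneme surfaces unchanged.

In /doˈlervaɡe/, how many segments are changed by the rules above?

Segments that undergo a rule: /o/ → [ə] (rule 3); /a/ → [ə] (rule 3); /e/ → [ə] (rule 3).
All other segments surface unchanged.

3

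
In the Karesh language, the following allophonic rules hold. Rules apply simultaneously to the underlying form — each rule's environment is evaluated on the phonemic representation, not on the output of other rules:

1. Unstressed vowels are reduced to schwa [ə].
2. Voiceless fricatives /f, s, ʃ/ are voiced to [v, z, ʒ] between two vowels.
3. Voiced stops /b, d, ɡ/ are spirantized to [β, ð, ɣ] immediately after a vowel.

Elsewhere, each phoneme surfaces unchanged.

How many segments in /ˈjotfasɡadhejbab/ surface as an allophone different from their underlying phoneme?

6

Segments that undergo a rule: /a/ → [ə] (rule 1); /a/ → [ə] (rule 1); /d/ → [ð] (rule 3); /e/ → [ə] (rule 1); /a/ → [ə] (rule 1); /b/ → [β] (rule 3).
All other segments surface unchanged.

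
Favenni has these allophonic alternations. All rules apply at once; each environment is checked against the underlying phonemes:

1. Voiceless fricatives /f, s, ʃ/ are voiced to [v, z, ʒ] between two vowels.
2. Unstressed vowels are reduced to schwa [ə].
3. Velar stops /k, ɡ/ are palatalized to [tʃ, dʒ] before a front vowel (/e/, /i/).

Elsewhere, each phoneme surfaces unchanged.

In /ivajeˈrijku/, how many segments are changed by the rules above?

4

Segments that undergo a rule: /i/ → [ə] (rule 2); /a/ → [ə] (rule 2); /e/ → [ə] (rule 2); /u/ → [ə] (rule 2).
All other segments surface unchanged.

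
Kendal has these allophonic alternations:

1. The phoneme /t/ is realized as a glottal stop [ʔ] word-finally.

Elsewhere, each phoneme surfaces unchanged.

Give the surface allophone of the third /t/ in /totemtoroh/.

[t]

/t/ (between /m/ and /o/) fails the environment for rule 1, so it stays [t].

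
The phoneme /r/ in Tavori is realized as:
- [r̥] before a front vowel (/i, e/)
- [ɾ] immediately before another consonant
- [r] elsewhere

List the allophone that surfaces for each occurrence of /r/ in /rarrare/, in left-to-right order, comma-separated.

Occurrence 1 (position 1): no conditioning environment matches → elsewhere allophone [r].
Occurrence 2 (position 3): immediately before another consonant → [ɾ].
Occurrence 3 (position 4): no conditioning environment matches → elsewhere allophone [r].
Occurrence 4 (position 6): before a front vowel (/i, e/) → [r̥].

[r], [ɾ], [r], [r̥]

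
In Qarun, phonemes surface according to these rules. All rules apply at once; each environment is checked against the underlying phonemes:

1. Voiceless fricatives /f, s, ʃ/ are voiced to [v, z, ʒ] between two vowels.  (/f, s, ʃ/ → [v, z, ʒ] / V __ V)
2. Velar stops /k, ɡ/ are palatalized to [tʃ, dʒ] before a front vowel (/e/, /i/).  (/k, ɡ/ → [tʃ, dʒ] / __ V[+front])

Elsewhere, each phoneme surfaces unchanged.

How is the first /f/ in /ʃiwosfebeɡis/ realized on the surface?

/f/ (between /s/ and /e/): rule 1 targets it, but not between two vowels → unchanged [f].

[f]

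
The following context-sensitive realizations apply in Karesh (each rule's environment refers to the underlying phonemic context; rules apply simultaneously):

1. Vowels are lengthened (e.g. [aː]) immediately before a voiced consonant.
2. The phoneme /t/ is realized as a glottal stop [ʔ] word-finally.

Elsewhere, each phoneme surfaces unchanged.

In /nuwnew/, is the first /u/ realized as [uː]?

/u/ (between /n/ and /w/): before a voiced consonant, so rule 1 applies → [uː].
The actual realization is [uː], which matches [uː].

Yes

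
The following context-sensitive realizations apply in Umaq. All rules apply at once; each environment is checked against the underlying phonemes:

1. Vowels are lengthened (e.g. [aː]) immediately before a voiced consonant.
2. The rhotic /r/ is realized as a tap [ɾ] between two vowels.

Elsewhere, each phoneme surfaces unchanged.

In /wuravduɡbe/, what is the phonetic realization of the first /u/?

[uː]

Rule 1 applies to /u/ (between /w/ and /r/: before a voiced consonant) → [uː].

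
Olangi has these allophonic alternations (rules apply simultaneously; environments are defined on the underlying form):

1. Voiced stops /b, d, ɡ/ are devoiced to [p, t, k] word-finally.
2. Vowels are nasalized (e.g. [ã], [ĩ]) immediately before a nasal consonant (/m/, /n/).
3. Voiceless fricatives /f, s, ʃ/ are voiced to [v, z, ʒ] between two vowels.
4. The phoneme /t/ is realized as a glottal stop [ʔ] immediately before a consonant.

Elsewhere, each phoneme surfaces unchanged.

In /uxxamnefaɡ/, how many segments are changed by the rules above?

Segments that undergo a rule: /a/ → [ã] (rule 2); /f/ → [v] (rule 3); /ɡ/ → [k] (rule 1).
All other segments surface unchanged.

3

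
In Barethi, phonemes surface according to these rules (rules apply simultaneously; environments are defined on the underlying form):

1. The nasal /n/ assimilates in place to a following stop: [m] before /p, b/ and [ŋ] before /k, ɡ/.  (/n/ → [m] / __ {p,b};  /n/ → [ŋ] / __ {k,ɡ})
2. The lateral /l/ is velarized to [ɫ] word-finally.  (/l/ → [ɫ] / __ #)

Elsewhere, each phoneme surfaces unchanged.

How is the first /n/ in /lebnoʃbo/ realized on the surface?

/n/ (between /b/ and /o/) fails the environment for rule 1, so it stays [n].

[n]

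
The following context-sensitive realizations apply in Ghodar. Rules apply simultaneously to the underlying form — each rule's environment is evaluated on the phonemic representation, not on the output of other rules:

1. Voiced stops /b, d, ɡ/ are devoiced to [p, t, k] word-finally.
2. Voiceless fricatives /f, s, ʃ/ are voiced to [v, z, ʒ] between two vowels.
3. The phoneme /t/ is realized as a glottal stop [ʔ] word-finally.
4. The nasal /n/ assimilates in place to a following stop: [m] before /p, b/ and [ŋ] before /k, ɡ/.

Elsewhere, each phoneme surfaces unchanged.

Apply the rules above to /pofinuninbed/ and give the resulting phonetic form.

/p/ (word-initial) is unaffected → [p].
/o/ (between /p/ and /f/): no rule targets it → [o].
Rule 2 applies to /f/ (between /o/ and /i/: between two vowels) → [v].
/i/ — not in any rule's target class → [i].
/n/ (between /i/ and /u/) is in the target of rule 4 but the environment (before a labial or velar stop) is not met → [n].
/u/ (between /n/ and /n/) is unaffected → [u].
/n/ (between /u/ and /i/): rule 4 targets it, but not before a labial or velar stop → unchanged [n].
/i/ — not in any rule's target class → [i].
/n/ (between /i/ and /b/) occurs before a labial or velar stop → [m] by rule 4.
/b/ (between /n/ and /e/) is in the target of rule 1 but the environment (word-finally) is not met → [b].
/e/ stays [e].
/d/ meets the environment for rule 1 (word-finally) → [t].

[povinunimbet]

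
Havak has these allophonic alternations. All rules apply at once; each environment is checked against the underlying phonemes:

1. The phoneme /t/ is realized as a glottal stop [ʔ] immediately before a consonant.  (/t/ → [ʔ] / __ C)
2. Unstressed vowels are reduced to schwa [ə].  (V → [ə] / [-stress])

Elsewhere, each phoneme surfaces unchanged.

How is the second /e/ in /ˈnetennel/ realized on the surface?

[ə]

/e/ — between /t/ and /n/, in an unstressed syllable — surfaces as [ə] (rule 2).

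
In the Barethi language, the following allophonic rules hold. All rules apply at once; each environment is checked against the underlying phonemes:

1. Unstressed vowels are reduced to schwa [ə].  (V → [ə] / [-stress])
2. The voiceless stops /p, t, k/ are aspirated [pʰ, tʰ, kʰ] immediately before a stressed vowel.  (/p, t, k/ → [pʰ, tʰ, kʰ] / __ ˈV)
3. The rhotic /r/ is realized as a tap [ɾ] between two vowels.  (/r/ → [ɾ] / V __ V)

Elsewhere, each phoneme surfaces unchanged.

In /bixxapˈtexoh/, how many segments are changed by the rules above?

Segments that undergo a rule: /i/ → [ə] (rule 1); /a/ → [ə] (rule 1); /t/ → [tʰ] (rule 2); /o/ → [ə] (rule 1).
All other segments surface unchanged.

4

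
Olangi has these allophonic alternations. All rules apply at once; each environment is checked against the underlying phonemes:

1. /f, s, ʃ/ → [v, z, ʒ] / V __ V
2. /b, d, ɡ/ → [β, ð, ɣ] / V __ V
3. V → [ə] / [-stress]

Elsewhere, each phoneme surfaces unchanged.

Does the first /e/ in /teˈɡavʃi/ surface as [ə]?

Yes

/e/ meets the environment for rule 3 (in an unstressed syllable) → [ə].
The actual realization is [ə], which matches [ə].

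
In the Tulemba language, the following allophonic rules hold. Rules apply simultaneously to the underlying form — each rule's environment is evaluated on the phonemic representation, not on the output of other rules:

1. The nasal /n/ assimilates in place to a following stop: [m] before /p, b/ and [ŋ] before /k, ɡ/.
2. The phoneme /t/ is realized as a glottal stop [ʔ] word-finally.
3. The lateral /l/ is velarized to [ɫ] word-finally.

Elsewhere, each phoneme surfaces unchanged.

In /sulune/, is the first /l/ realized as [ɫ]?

/l/ (between /u/ and /u/): rule 3 targets it, but not word-finally → unchanged [l].
The actual realization is [l], not [ɫ].

No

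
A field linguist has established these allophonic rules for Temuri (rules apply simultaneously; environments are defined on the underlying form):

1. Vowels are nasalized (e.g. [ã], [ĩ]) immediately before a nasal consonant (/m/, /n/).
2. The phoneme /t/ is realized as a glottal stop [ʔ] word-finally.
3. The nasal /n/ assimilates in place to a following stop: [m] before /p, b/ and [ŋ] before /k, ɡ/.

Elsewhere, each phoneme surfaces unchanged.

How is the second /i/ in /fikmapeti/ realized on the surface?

[i]

/i/ (word-final) fails the environment for rule 1, so it stays [i].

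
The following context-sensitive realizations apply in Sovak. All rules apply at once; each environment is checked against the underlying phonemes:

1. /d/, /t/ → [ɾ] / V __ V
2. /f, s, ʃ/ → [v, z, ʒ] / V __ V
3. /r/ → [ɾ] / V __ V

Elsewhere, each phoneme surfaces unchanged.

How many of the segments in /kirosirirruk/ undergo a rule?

3

Segments that undergo a rule: /r/ → [ɾ] (rule 3); /s/ → [z] (rule 2); /r/ → [ɾ] (rule 3).
All other segments surface unchanged.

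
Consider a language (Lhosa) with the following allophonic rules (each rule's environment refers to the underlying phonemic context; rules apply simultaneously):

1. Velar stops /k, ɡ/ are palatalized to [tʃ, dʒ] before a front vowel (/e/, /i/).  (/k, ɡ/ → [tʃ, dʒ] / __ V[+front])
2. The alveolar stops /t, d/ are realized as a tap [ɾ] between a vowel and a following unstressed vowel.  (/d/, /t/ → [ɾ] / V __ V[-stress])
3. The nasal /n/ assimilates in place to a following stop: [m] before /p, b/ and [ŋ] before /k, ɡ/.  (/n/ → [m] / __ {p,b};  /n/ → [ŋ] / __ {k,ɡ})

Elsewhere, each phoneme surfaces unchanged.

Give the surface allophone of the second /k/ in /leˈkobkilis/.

[tʃ]

Rule 1 applies to /k/ (between /b/ and /i/: before a front vowel) → [tʃ].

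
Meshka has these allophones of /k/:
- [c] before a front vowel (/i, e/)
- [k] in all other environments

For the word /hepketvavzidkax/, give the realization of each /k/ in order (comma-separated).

[c], [k]

Occurrence 1 (position 4): before a front vowel → [c].
Occurrence 2 (position 13): no conditioning environment matches → elsewhere allophone [k].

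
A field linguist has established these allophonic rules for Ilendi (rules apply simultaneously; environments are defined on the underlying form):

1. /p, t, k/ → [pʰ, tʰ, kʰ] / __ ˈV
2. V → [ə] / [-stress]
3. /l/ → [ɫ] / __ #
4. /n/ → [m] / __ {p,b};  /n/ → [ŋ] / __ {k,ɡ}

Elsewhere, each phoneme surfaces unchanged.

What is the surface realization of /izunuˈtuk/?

[əzənəˈtʰuk]

/i/ (word-initial) occurs in an unstressed syllable → [ə] by rule 2.
/z/ — not in any rule's target class → [z].
/u/ meets the environment for rule 2 (in an unstressed syllable) → [ə].
/n/ — between /u/ and /u/; rule 4 does not apply here → [n].
/u/ (between /n/ and /t/): in an unstressed syllable, so rule 2 applies → [ə].
/t/ — between /u/ and /u/, immediately before a stressed vowel — surfaces as [tʰ] (rule 1).
/u/ (between /t/ and /k/) is in the target of rule 2 but the environment (in an unstressed syllable) is not met → [u].
/k/ (word-final): rule 1 targets it, but not immediately before a stressed vowel → unchanged [k].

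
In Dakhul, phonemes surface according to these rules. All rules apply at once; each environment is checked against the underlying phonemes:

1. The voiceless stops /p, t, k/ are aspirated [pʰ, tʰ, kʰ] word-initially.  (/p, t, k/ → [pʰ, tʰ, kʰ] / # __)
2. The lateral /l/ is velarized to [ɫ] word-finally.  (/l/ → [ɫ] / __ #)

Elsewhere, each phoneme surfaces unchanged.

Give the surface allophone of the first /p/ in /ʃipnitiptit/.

/p/ — between /i/ and /n/; rule 1 does not apply here → [p].

[p]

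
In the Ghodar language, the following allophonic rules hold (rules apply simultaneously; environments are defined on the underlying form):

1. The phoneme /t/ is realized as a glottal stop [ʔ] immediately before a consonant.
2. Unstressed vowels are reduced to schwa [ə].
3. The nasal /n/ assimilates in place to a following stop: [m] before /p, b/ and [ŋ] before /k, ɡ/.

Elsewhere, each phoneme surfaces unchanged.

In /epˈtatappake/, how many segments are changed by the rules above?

Segments that undergo a rule: /e/ → [ə] (rule 2); /a/ → [ə] (rule 2); /a/ → [ə] (rule 2); /e/ → [ə] (rule 2).
All other segments surface unchanged.

4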